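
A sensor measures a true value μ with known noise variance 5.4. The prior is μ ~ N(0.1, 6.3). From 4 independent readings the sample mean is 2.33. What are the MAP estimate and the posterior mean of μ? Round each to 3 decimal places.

MAP = 1.936; posterior mean = 1.936

Posterior for μ is Normal. Precision-weighted mean: (1/6.3·0.1 + 4/5.4·2.33) / (1/6.3 + 4/5.4) = 1.936.
A Normal posterior is symmetric, so mode = mean.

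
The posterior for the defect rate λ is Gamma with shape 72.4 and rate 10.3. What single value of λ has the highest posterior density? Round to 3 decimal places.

Mode = (α−1)/β = 71.4/10.3 = 6.932.
Mean = α/β = 72.4/10.3 = 7.029.
This is the posterior mode — the MAP estimate.

6.932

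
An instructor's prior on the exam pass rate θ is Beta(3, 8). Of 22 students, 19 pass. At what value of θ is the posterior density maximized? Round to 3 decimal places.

0.677

Posterior: Beta(3+19, 8+3) = Beta(22, 11).
Mode = (22−1)/(22+11−2) = 21/31 = 0.677.
Mean = 22/(22+11) = 22/33 = 0.667.
This is the posterior mode — the MAP estimate.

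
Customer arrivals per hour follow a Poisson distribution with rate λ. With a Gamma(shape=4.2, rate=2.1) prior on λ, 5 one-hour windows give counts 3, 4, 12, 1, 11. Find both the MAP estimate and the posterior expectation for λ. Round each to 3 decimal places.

Σ counts = 31. Posterior: Gamma(shape = 4.2+31 = 35.2, rate = 2.1+5 = 7.1).
Mode = (α−1)/β = 34.2/7.1 = 4.817.
Mean = α/β = 35.2/7.1 = 4.958.
Mean > mode: the posterior has a right tail.

MAP = 4.817, posterior mean = 4.958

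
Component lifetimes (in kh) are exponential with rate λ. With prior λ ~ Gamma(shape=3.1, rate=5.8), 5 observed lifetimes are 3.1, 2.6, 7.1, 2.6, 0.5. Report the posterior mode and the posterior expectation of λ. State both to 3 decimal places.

MAP = 0.327; posterior mean = 0.373

Σ times = 15.9. Posterior: Gamma(shape = 3.1+5 = 8.1, rate = 5.8+15.9 = 21.7).
Mode = (α−1)/β = 7.1/21.7 = 0.327.
Mean = α/β = 8.1/21.7 = 0.373.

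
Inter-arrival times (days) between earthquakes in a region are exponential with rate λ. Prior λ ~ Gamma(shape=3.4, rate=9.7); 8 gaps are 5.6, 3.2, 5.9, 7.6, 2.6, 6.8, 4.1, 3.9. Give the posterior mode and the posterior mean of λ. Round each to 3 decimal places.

Σ times = 39.7. Posterior: Gamma(shape = 3.4+8 = 11.4, rate = 9.7+39.7 = 49.4).
Mode = (α−1)/β = 10.4/49.4 = 0.211.
Mean = α/β = 11.4/49.4 = 0.231.

MAP = 0.211, posterior mean = 0.231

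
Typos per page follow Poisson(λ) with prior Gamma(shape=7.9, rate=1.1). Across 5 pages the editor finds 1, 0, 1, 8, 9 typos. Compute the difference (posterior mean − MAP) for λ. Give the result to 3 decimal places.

0.164

Σ counts = 19. Posterior: Gamma(shape = 7.9+19 = 26.9, rate = 1.1+5 = 6.1).
Mode = (α−1)/β = 25.9/6.1 = 4.246.
Mean = α/β = 26.9/6.1 = 4.410.
Difference = 4.410 − 4.246 = 0.164.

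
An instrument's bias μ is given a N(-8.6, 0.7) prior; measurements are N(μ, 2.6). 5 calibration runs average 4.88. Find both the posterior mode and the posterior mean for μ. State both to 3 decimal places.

MAP = -0.866, posterior mean = -0.866

Posterior for μ is Normal. Precision-weighted mean: (1/0.7·-8.6 + 5/2.6·4.88) / (1/0.7 + 5/2.6) = -0.866.
A Normal posterior is symmetric, so mode = mean.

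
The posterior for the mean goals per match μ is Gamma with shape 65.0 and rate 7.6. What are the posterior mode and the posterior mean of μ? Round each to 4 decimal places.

posterior mode = 8.4211, posterior mean = 8.5526

Mode = (α−1)/β = 64.0/7.6 = 8.4211.
Mean = α/β = 65.0/7.6 = 8.5526.
Mean > mode: the posterior has a right tail.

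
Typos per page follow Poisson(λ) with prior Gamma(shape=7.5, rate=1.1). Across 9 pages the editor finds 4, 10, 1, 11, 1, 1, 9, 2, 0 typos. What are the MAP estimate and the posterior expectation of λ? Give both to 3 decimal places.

MAP = 4.505, posterior mean = 4.604

Σ counts = 39. Posterior: Gamma(shape = 7.5+39 = 46.5, rate = 1.1+9 = 10.1).
Mode = (α−1)/β = 45.5/10.1 = 4.505.
Mean = α/β = 46.5/10.1 = 4.604.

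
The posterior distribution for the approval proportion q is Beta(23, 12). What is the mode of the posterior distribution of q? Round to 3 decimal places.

Mode = (23−1)/(23+12−2) = 22/33 = 0.667.
Mean = 23/(23+12) = 23/35 = 0.657.
This is the posterior mode — the MAP estimate.

0.667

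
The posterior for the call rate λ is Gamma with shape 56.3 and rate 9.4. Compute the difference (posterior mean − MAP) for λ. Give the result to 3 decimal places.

Mode = (α−1)/β = 55.3/9.4 = 5.883.
Mean = α/β = 56.3/9.4 = 5.989.
Difference = 5.989 − 5.883 = 0.106.

0.106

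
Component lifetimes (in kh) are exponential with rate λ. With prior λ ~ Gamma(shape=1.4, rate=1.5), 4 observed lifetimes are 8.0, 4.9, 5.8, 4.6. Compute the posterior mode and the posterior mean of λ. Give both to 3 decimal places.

Σ times = 23.3. Posterior: Gamma(shape = 1.4+4 = 5.4, rate = 1.5+23.3 = 24.8).
Mode = (α−1)/β = 4.4/24.8 = 0.177.
Mean = α/β = 5.4/24.8 = 0.218.
Right-skewed posterior ⇒ mode < mean.

posterior mode = 0.177, posterior mean = 0.218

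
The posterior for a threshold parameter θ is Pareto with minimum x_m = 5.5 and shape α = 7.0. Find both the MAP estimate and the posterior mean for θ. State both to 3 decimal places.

MAP: 5.500. Posterior mean: 6.417.

The Pareto density is strictly decreasing on [x_m, ∞), so the mode is x_m = 5.500.
Mean = α·x_m/(α−1) = 7.0·5.5/6.0 = 6.417.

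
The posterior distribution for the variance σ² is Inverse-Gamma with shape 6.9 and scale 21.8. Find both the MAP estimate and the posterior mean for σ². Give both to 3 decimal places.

Mode = β/(α+1) = 21.8/7.9 = 2.759.
Mean = β/(α−1) = 21.8/5.9 = 3.695.

MAP: 2.759. Posterior mean: 3.695.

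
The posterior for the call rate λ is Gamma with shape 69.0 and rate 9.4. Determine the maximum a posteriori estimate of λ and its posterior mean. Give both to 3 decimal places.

MAP: 7.234. Posterior mean: 7.340.

Mode = (α−1)/β = 68.0/9.4 = 7.234.
Mean = α/β = 69.0/9.4 = 7.340.
The mean is pulled above the mode by the posterior's right skew.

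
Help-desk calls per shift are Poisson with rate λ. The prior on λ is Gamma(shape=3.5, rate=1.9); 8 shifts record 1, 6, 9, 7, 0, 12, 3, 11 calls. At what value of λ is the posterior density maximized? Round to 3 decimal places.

Σ counts = 49. Posterior: Gamma(shape = 3.5+49 = 52.5, rate = 1.9+8 = 9.9).
Mode = (α−1)/β = 51.5/9.9 = 5.202.
Mean = α/β = 52.5/9.9 = 5.303.
This is the posterior mode — the MAP estimate.

5.202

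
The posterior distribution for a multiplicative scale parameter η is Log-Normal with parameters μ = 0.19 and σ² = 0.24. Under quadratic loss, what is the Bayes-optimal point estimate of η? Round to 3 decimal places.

Mode = exp(μ − σ²) = exp(-0.05) = 0.951.
Mean = exp(μ + σ²/2) = exp(0.310) = 1.363.
Quadratic loss ⇒ the optimal estimator is the posterior mean.

1.363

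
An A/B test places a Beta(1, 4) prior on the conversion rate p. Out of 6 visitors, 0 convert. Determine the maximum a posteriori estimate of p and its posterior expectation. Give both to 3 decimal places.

Posterior: Beta(1+0, 4+6) = Beta(1, 10).
Since α = 1 ≤ 1 and β > 1, the Beta density is monotone decreasing on [0,1]; the mode is at 0.
Mean = 1/(1+10) = 0.091.
The mean is pulled above the mode by the posterior's right skew.

MAP: 0.000. Posterior mean: 0.091.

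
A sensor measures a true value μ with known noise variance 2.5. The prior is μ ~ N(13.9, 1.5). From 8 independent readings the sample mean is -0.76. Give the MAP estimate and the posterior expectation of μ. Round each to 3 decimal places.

MAP estimate = 1.768, posterior expectation = 1.768

Posterior for μ is Normal. Precision-weighted mean: (1/1.5·13.9 + 8/2.5·-0.76) / (1/1.5 + 8/2.5) = 1.768.
A Normal posterior is symmetric, so mode = mean.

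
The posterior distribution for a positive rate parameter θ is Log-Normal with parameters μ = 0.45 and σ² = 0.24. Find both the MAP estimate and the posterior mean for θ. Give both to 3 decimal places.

Mode = exp(μ − σ²) = exp(0.21) = 1.234.
Mean = exp(μ + σ²/2) = exp(0.570) = 1.768.
The posterior is right-skewed, so the mean exceeds the mode.

MAP: 1.234. Posterior mean: 1.768.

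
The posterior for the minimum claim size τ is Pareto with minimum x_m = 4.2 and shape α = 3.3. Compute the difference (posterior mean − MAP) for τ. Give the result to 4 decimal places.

The Pareto density is strictly decreasing on [x_m, ∞), so the mode is x_m = 4.2000.
Mean = α·x_m/(α−1) = 3.3·4.2/2.3 = 6.0261.
Difference = 6.0261 − 4.2000 = 1.8261.

1.8261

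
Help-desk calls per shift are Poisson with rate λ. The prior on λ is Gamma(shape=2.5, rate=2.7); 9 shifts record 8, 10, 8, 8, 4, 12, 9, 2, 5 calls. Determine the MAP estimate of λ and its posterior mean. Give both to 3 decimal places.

Σ counts = 66. Posterior: Gamma(shape = 2.5+66 = 68.5, rate = 2.7+9 = 11.7).
Mode = (α−1)/β = 67.5/11.7 = 5.769.
Mean = α/β = 68.5/11.7 = 5.855.
The mean is pulled above the mode by the posterior's right skew.

MAP = 5.769; posterior mean = 5.855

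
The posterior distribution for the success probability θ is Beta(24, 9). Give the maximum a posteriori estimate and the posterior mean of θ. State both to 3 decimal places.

MAP = 0.742, posterior mean = 0.727

Mode = (24−1)/(24+9−2) = 23/31 = 0.742.
Mean = 24/(24+9) = 24/33 = 0.727.
Left-skewed posterior ⇒ mean < mode.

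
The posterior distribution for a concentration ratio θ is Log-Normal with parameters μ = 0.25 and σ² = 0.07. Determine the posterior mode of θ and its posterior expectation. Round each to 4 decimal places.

Mode = exp(μ − σ²) = exp(0.18) = 1.1972.
Mean = exp(μ + σ²/2) = exp(0.285) = 1.3298.

posterior mode = 1.1972, posterior expectation = 1.3298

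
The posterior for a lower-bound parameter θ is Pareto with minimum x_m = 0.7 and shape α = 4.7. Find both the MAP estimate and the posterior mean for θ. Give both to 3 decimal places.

The Pareto density is strictly decreasing on [x_m, ∞), so the mode is x_m = 0.700.
Mean = α·x_m/(α−1) = 4.7·0.7/3.7 = 0.889.

θ_MAP = 0.700, E[θ|data] = 0.889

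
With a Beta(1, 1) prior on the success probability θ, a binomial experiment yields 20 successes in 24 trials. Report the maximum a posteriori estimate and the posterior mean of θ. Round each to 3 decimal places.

θ_MAP = 0.833, E[θ|data] = 0.808

Posterior: Beta(1+20, 1+4) = Beta(21, 5).
Mode = (21−1)/(21+5−2) = 20/24 = 0.833.
With a flat prior the MAP equals the MLE, 20/24.
Mean = 21/(21+5) = 21/26 = 0.808.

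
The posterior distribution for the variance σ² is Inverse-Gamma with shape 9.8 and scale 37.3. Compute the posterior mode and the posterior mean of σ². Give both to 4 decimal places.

Mode = β/(α+1) = 37.3/10.8 = 3.4537.
Mean = β/(α−1) = 37.3/8.8 = 4.2386.
Right-skewed posterior ⇒ mode < mean.

MAP = 3.4537, posterior mean = 4.2386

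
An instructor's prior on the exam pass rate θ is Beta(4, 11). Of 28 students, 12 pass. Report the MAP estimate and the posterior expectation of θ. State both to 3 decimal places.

Posterior: Beta(4+12, 11+16) = Beta(16, 27).
Mode = (16−1)/(16+27−2) = 15/41 = 0.366.
Mean = 16/(16+27) = 16/43 = 0.372.
The posterior is right-skewed, so the mean exceeds the mode.

MAP: 0.366. Posterior mean: 0.372.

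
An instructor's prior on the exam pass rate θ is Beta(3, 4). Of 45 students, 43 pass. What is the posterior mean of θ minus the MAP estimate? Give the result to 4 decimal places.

-0.0154

Posterior: Beta(3+43, 4+2) = Beta(46, 6).
Mode = (46−1)/(46+6−2) = 45/50 = 0.9000.
Mean = 46/(46+6) = 46/52 = 0.8846.
Difference = 0.8846 − 0.9000 = -0.0154.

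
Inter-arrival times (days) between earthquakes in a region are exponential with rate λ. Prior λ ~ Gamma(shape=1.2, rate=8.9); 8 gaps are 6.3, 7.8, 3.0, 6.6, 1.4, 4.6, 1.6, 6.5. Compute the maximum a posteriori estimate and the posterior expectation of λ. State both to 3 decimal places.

Σ times = 37.8. Posterior: Gamma(shape = 1.2+8 = 9.2, rate = 8.9+37.8 = 46.7).
Mode = (α−1)/β = 8.2/46.7 = 0.176.
Mean = α/β = 9.2/46.7 = 0.197.

λ_MAP = 0.176, E[λ|data] = 0.197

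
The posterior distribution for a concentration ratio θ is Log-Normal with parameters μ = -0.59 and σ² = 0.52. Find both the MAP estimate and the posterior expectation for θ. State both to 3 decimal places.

Mode = exp(μ − σ²) = exp(-1.11) = 0.330.
Mean = exp(μ + σ²/2) = exp(-0.330) = 0.719.
Right-skewed posterior ⇒ mode < mean.

MAP estimate = 0.330, posterior expectation = 0.719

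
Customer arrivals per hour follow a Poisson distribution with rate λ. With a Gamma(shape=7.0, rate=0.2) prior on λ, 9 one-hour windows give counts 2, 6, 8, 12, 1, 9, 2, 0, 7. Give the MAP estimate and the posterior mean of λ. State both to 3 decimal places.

Σ counts = 47. Posterior: Gamma(shape = 7.0+47 = 54.0, rate = 0.2+9 = 9.2).
Mode = (α−1)/β = 53.0/9.2 = 5.761.
Mean = α/β = 54.0/9.2 = 5.870.

MAP estimate = 5.761, posterior mean = 5.870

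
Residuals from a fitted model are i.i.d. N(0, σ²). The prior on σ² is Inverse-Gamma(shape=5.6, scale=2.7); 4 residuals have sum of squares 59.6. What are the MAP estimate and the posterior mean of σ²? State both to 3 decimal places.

σ²_MAP = 3.779, E[σ²|data] = 4.924

Posterior: Inverse-Gamma(shape = 5.6+4/2 = 7.6, scale = 2.7+59.6/2 = 32.5).
Mode = β/(α+1) = 32.5/8.6 = 3.779.
Mean = β/(α−1) = 32.5/6.6 = 4.924.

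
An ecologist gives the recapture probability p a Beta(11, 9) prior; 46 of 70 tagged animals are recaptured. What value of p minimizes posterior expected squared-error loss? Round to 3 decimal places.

Posterior: Beta(11+46, 9+24) = Beta(57, 33).
Mode = (57−1)/(57+33−2) = 56/88 = 0.636.
Mean = 57/(57+33) = 57/90 = 0.633.
Squared-error loss ⇒ the optimal estimator is the posterior mean.

0.633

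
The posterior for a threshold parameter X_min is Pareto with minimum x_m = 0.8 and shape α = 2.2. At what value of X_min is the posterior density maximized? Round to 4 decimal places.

The Pareto density is strictly decreasing on [x_m, ∞), so the mode is x_m = 0.8000.
Mean = α·x_m/(α−1) = 2.2·0.8/1.2 = 1.4667.
This is the posterior mode — the MAP estimate.

0.8000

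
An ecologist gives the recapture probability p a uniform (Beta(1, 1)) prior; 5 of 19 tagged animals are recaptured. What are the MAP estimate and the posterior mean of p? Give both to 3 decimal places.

MAP = 0.263; posterior mean = 0.286

Posterior: Beta(1+5, 1+14) = Beta(6, 15).
Mode = (6−1)/(6+15−2) = 5/19 = 0.263.
With a flat prior the MAP equals the MLE, 5/19.
Mean = 6/(6+15) = 6/21 = 0.286.
Mean > mode: the posterior has a right tail.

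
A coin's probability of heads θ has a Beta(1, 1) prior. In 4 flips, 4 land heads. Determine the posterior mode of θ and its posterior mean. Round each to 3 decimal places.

Posterior: Beta(1+4, 1+0) = Beta(5, 1).
Since β = 1 ≤ 1 and α > 1, the Beta density is monotone increasing on [0,1]; the mode is at 1.
Mean = 5/(5+1) = 0.833.
Left-skewed posterior ⇒ mean < mode.

θ_MAP = 1.000, E[θ|data] = 0.833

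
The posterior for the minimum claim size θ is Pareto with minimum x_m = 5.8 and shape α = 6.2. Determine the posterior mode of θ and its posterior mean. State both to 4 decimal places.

MAP = 5.8000, posterior mean = 6.9154

The Pareto density is strictly decreasing on [x_m, ∞), so the mode is x_m = 5.8000.
Mean = α·x_m/(α−1) = 6.2·5.8/5.2 = 6.9154.
Mean > mode: the posterior has a right tail.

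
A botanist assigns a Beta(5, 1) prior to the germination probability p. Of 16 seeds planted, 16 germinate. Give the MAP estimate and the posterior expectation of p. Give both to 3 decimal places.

Posterior: Beta(5+16, 1+0) = Beta(21, 1).
Since β = 1 ≤ 1 and α > 1, the Beta density is monotone increasing on [0,1]; the mode is at 1.
Mean = 21/(21+1) = 0.955.

MAP = 1.000; posterior mean = 0.955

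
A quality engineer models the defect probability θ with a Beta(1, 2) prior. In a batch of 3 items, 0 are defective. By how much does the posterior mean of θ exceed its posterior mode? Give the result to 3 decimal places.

Posterior: Beta(1+0, 2+3) = Beta(1, 5).
Since α = 1 ≤ 1 and β > 1, the Beta density is monotone decreasing on [0,1]; the mode is at 0.
Mean = 1/(1+5) = 0.167.
Difference = 0.167 − 0.000 = 0.167.

0.167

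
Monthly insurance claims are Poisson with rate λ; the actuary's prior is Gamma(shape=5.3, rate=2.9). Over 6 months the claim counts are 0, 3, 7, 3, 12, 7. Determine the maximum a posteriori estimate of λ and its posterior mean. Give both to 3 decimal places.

maximum a posteriori estimate = 4.079, posterior mean = 4.191

Σ counts = 32. Posterior: Gamma(shape = 5.3+32 = 37.3, rate = 2.9+6 = 8.9).
Mode = (α−1)/β = 36.3/8.9 = 4.079.
Mean = α/β = 37.3/8.9 = 4.191.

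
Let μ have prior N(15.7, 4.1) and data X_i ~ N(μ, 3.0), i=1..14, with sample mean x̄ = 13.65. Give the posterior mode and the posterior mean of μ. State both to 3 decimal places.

Posterior for μ is Normal. Precision-weighted mean: (1/4.1·15.7 + 14/3.0·13.65) / (1/4.1 + 14/3.0) = 13.752.
A Normal posterior is symmetric, so mode = mean.

MAP: 13.752. Posterior mean: 13.752.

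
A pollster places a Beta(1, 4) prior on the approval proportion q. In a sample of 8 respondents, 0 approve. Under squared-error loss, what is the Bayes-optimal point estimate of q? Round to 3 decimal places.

0.077

Posterior: Beta(1+0, 4+8) = Beta(1, 12).
Since α = 1 ≤ 1 and β > 1, the Beta density is monotone decreasing on [0,1]; the mode is at 0.
Mean = 1/(1+12) = 0.077.
Squared-error loss ⇒ the optimal estimator is the posterior mean.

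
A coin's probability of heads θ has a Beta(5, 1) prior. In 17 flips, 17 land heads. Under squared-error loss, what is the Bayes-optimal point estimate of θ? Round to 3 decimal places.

Posterior: Beta(5+17, 1+0) = Beta(22, 1).
Since β = 1 ≤ 1 and α > 1, the Beta density is monotone increasing on [0,1]; the mode is at 1.
Mean = 22/(22+1) = 0.957.
Squared-error loss ⇒ the optimal estimator is the posterior mean.

0.957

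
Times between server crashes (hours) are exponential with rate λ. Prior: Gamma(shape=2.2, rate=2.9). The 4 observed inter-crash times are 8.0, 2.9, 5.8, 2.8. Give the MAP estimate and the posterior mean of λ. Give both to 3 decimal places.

MAP: 0.232. Posterior mean: 0.277.

Σ times = 19.5. Posterior: Gamma(shape = 2.2+4 = 6.2, rate = 2.9+19.5 = 22.4).
Mode = (α−1)/β = 5.2/22.4 = 0.232.
Mean = α/β = 6.2/22.4 = 0.277.
Mean > mode: the posterior has a right tail.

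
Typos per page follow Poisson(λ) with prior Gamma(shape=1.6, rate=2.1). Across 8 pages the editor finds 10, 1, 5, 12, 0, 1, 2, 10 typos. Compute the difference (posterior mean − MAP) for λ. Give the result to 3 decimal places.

Σ counts = 41. Posterior: Gamma(shape = 1.6+41 = 42.6, rate = 2.1+8 = 10.1).
Mode = (α−1)/β = 41.6/10.1 = 4.119.
Mean = α/β = 42.6/10.1 = 4.218.
Difference = 4.218 − 4.119 = 0.099.
Right-skewed posterior ⇒ mode < mean.

0.099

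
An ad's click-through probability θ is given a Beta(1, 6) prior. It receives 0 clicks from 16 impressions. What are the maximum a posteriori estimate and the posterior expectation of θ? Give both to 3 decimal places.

Posterior: Beta(1+0, 6+16) = Beta(1, 22).
Since α = 1 ≤ 1 and β > 1, the Beta density is monotone decreasing on [0,1]; the mode is at 0.
Mean = 1/(1+22) = 0.043.

θ_MAP = 0.000, E[θ|data] = 0.043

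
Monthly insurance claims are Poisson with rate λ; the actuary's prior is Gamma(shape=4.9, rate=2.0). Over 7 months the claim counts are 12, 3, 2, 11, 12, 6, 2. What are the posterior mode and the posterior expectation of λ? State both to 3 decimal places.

MAP = 5.767; posterior mean = 5.878

Σ counts = 48. Posterior: Gamma(shape = 4.9+48 = 52.9, rate = 2.0+7 = 9.0).
Mode = (α−1)/β = 51.9/9.0 = 5.767.
Mean = α/β = 52.9/9.0 = 5.878.
The mean is pulled above the mode by the posterior's right skew.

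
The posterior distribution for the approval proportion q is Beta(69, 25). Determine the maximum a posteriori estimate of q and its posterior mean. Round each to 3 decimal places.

Mode = (69−1)/(69+25−2) = 68/92 = 0.739.
Mean = 69/(69+25) = 69/94 = 0.734.

q_MAP = 0.739, E[q|data] = 0.734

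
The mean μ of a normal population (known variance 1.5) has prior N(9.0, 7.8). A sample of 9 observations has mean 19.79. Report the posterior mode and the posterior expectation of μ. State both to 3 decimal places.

posterior mode = 19.564, posterior expectation = 19.564

Posterior for μ is Normal. Precision-weighted mean: (1/7.8·9.0 + 9/1.5·19.79) / (1/7.8 + 9/1.5) = 19.564.
A Normal posterior is symmetric, so mode = mean.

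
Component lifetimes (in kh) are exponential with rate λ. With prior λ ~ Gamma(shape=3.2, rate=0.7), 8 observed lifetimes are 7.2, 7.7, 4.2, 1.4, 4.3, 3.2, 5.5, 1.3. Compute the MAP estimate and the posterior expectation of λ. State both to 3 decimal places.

λ_MAP = 0.287, E[λ|data] = 0.315

Σ times = 34.8. Posterior: Gamma(shape = 3.2+8 = 11.2, rate = 0.7+34.8 = 35.5).
Mode = (α−1)/β = 10.2/35.5 = 0.287.
Mean = α/β = 11.2/35.5 = 0.315.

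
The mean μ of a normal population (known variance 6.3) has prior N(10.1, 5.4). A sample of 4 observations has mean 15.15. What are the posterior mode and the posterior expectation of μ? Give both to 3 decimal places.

Posterior for μ is Normal. Precision-weighted mean: (1/5.4·10.1 + 4/6.3·15.15) / (1/5.4 + 4/6.3) = 14.010.
A Normal posterior is symmetric, so mode = mean.

MAP = 14.010, posterior mean = 14.010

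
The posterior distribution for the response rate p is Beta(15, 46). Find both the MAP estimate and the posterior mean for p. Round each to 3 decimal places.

MAP: 0.237. Posterior mean: 0.246.

Mode = (15−1)/(15+46−2) = 14/59 = 0.237.
Mean = 15/(15+46) = 15/61 = 0.246.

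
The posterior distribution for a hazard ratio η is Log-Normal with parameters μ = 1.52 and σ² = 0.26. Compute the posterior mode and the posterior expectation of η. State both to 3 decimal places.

Mode = exp(μ − σ²) = exp(1.26) = 3.525.
Mean = exp(μ + σ²/2) = exp(1.650) = 5.207.
Right-skewed posterior ⇒ mode < mean.

MAP = 3.525, posterior mean = 5.207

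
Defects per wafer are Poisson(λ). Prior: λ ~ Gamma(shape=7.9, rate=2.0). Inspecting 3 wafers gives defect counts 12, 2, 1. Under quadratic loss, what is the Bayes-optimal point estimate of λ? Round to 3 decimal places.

4.580

Σ counts = 15. Posterior: Gamma(shape = 7.9+15 = 22.9, rate = 2.0+3 = 5.0).
Mode = (α−1)/β = 21.9/5.0 = 4.380.
Mean = α/β = 22.9/5.0 = 4.580.
Quadratic loss ⇒ the optimal estimator is the posterior mean.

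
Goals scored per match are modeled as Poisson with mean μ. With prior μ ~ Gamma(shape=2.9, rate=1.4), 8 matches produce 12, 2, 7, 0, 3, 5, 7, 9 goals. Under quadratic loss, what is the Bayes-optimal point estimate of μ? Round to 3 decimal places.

Σ counts = 45. Posterior: Gamma(shape = 2.9+45 = 47.9, rate = 1.4+8 = 9.4).
Mode = (α−1)/β = 46.9/9.4 = 4.989.
Mean = α/β = 47.9/9.4 = 5.096.
Quadratic loss ⇒ the optimal estimator is the posterior mean.

5.096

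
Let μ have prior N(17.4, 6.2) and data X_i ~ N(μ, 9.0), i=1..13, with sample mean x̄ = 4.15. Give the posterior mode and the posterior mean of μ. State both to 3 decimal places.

Posterior for μ is Normal. Precision-weighted mean: (1/6.2·17.4 + 13/9.0·4.15) / (1/6.2 + 13/9.0) = 5.481.
A Normal posterior is symmetric, so mode = mean.

MAP: 5.481. Posterior mean: 5.481.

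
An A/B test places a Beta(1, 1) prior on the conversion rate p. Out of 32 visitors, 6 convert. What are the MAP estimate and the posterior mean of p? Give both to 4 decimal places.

MAP: 0.1875. Posterior mean: 0.2059.

Posterior: Beta(1+6, 1+26) = Beta(7, 27).
Mode = (7−1)/(7+27−2) = 6/32 = 0.1875.
With a flat prior the MAP equals the MLE, 6/32.
Mean = 7/(7+27) = 7/34 = 0.2059.
The mean is pulled above the mode by the posterior's right skew.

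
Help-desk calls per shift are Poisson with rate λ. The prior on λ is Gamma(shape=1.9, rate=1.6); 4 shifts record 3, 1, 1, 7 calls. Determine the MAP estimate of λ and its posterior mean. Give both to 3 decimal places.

Σ counts = 12. Posterior: Gamma(shape = 1.9+12 = 13.9, rate = 1.6+4 = 5.6).
Mode = (α−1)/β = 12.9/5.6 = 2.304.
Mean = α/β = 13.9/5.6 = 2.482.

MAP = 2.304; posterior mean = 2.482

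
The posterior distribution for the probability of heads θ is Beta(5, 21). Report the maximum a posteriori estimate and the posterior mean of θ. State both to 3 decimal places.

maximum a posteriori estimate = 0.167, posterior mean = 0.192

Mode = (5−1)/(5+21−2) = 4/24 = 0.167.
Mean = 5/(5+21) = 5/26 = 0.192.
Mean > mode: the posterior has a right tail.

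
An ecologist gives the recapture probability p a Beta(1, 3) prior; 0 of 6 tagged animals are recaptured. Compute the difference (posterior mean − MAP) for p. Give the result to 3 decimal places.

0.100

Posterior: Beta(1+0, 3+6) = Beta(1, 9).
Since α = 1 ≤ 1 and β > 1, the Beta density is monotone decreasing on [0,1]; the mode is at 0.
Mean = 1/(1+9) = 0.100.
Difference = 0.100 − 0.000 = 0.100.
Mean > mode: the posterior has a right tail.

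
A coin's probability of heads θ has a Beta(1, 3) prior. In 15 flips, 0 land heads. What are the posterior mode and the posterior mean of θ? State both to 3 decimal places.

MAP = 0.000, posterior mean = 0.053

Posterior: Beta(1+0, 3+15) = Beta(1, 18).
Since α = 1 ≤ 1 and β > 1, the Beta density is monotone decreasing on [0,1]; the mode is at 0.
Mean = 1/(1+18) = 0.053.
Right-skewed posterior ⇒ mode < mean.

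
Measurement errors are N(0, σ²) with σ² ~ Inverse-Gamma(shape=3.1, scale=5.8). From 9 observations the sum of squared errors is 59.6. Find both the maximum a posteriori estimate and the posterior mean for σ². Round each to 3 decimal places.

Posterior: Inverse-Gamma(shape = 3.1+9/2 = 7.6, scale = 5.8+59.6/2 = 35.6).
Mode = β/(α+1) = 35.6/8.6 = 4.140.
Mean = β/(α−1) = 35.6/6.6 = 5.394.

σ²_MAP = 4.140, E[σ²|data] = 5.394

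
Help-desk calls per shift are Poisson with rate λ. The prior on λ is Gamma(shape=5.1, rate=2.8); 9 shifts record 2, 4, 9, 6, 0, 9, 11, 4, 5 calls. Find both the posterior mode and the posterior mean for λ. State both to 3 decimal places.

Σ counts = 50. Posterior: Gamma(shape = 5.1+50 = 55.1, rate = 2.8+9 = 11.8).
Mode = (α−1)/β = 54.1/11.8 = 4.585.
Mean = α/β = 55.1/11.8 = 4.669.

λ_MAP = 4.585, E[λ|data] = 4.669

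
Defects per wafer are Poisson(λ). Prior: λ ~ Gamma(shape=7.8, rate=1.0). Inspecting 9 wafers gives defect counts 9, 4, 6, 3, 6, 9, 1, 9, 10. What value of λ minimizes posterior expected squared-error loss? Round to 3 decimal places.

6.480

Σ counts = 57. Posterior: Gamma(shape = 7.8+57 = 64.8, rate = 1.0+9 = 10.0).
Mode = (α−1)/β = 63.8/10.0 = 6.380.
Mean = α/β = 64.8/10.0 = 6.480.
Squared-error loss ⇒ the optimal estimator is the posterior mean.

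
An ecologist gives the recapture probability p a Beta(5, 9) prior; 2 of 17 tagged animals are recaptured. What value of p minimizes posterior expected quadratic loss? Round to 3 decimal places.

0.226

Posterior: Beta(5+2, 9+15) = Beta(7, 24).
Mode = (7−1)/(7+24−2) = 6/29 = 0.207.
Mean = 7/(7+24) = 7/31 = 0.226.
Quadratic loss ⇒ the optimal estimator is the posterior mean.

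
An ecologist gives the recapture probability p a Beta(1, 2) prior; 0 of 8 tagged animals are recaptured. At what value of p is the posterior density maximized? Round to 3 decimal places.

0.000

Posterior: Beta(1+0, 2+8) = Beta(1, 10).
Since α = 1 ≤ 1 and β > 1, the Beta density is monotone decreasing on [0,1]; the mode is at 0.
Mean = 1/(1+10) = 0.091.
This is the posterior mode — the MAP estimate.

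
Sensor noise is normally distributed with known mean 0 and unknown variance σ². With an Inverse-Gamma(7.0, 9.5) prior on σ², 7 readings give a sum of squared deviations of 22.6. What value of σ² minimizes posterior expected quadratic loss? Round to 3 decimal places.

2.189

Posterior: Inverse-Gamma(shape = 7.0+7/2 = 10.5, scale = 9.5+22.6/2 = 20.8).
Mode = β/(α+1) = 20.8/11.5 = 1.809.
Mean = β/(α−1) = 20.8/9.5 = 2.189.
Quadratic loss ⇒ the optimal estimator is the posterior mean.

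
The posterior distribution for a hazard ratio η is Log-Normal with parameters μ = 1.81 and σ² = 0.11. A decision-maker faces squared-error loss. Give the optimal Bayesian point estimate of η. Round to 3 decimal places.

6.456

Mode = exp(μ − σ²) = exp(1.70) = 5.474.
Mean = exp(μ + σ²/2) = exp(1.865) = 6.456.
Squared-error loss ⇒ the optimal estimator is the posterior mean.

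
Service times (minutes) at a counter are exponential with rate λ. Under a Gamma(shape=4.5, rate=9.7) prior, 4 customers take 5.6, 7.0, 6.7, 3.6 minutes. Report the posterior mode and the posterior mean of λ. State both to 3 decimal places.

Σ times = 22.9. Posterior: Gamma(shape = 4.5+4 = 8.5, rate = 9.7+22.9 = 32.6).
Mode = (α−1)/β = 7.5/32.6 = 0.230.
Mean = α/β = 8.5/32.6 = 0.261.
Mean > mode: the posterior has a right tail.

MAP = 0.230; posterior mean = 0.261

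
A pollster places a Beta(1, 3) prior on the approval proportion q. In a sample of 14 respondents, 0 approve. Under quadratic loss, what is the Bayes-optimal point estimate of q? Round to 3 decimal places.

Posterior: Beta(1+0, 3+14) = Beta(1, 17).
Since α = 1 ≤ 1 and β > 1, the Beta density is monotone decreasing on [0,1]; the mode is at 0.
Mean = 1/(1+17) = 0.056.
Quadratic loss ⇒ the optimal estimator is the posterior mean.

0.056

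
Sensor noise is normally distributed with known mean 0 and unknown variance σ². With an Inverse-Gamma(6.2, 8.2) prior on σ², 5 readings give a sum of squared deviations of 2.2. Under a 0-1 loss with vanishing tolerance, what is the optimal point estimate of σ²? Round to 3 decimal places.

Posterior: Inverse-Gamma(shape = 6.2+5/2 = 8.7, scale = 8.2+2.2/2 = 9.3).
Mode = β/(α+1) = 9.3/9.7 = 0.959.
Mean = β/(α−1) = 9.3/7.7 = 1.208.
This is the posterior mode — the MAP estimate.

0.959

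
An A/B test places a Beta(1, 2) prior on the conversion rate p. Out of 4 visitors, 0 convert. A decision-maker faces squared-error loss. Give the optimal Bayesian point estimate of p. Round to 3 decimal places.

Posterior: Beta(1+0, 2+4) = Beta(1, 6).
Since α = 1 ≤ 1 and β > 1, the Beta density is monotone decreasing on [0,1]; the mode is at 0.
Mean = 1/(1+6) = 0.143.
Squared-error loss ⇒ the optimal estimator is the posterior mean.

0.143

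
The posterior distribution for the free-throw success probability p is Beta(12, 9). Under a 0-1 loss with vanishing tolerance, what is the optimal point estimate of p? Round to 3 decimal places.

0.579

Mode = (12−1)/(12+9−2) = 11/19 = 0.579.
Mean = 12/(12+9) = 12/21 = 0.571.
This is the posterior mode — the MAP estimate.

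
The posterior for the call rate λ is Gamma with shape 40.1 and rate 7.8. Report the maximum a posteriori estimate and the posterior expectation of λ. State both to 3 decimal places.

λ_MAP = 5.013, E[λ|data] = 5.141

Mode = (α−1)/β = 39.1/7.8 = 5.013.
Mean = α/β = 40.1/7.8 = 5.141.
Mean > mode: the posterior has a right tail.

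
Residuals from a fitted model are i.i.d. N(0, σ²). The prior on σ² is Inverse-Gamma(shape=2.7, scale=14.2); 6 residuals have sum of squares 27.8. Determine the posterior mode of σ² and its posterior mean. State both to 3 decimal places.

Posterior: Inverse-Gamma(shape = 2.7+6/2 = 5.7, scale = 14.2+27.8/2 = 28.1).
Mode = β/(α+1) = 28.1/6.7 = 4.194.
Mean = β/(α−1) = 28.1/4.7 = 5.979.

MAP = 4.194, posterior mean = 5.979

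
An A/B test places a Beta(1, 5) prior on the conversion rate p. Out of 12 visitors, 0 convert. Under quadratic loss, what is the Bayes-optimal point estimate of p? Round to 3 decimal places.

0.056

Posterior: Beta(1+0, 5+12) = Beta(1, 17).
Since α = 1 ≤ 1 and β > 1, the Beta density is monotone decreasing on [0,1]; the mode is at 0.
Mean = 1/(1+17) = 0.056.
Quadratic loss ⇒ the optimal estimator is the posterior mean.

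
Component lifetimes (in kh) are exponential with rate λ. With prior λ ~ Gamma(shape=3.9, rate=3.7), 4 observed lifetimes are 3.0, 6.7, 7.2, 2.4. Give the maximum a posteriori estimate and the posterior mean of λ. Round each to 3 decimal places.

Σ times = 19.3. Posterior: Gamma(shape = 3.9+4 = 7.9, rate = 3.7+19.3 = 23.0).
Mode = (α−1)/β = 6.9/23.0 = 0.300.
Mean = α/β = 7.9/23.0 = 0.343.

MAP = 0.300; posterior mean = 0.343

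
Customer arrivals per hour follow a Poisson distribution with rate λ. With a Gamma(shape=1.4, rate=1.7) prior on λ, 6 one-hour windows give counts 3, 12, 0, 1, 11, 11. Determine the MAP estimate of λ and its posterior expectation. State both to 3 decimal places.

Σ counts = 38. Posterior: Gamma(shape = 1.4+38 = 39.4, rate = 1.7+6 = 7.7).
Mode = (α−1)/β = 38.4/7.7 = 4.987.
Mean = α/β = 39.4/7.7 = 5.117.

MAP: 4.987. Posterior mean: 5.117.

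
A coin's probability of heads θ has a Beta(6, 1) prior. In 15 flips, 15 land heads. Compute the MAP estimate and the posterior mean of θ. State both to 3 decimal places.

Posterior: Beta(6+15, 1+0) = Beta(21, 1).
Since β = 1 ≤ 1 and α > 1, the Beta density is monotone increasing on [0,1]; the mode is at 1.
Mean = 21/(21+1) = 0.955.
Left-skewed posterior ⇒ mean < mode.

MAP: 1.000. Posterior mean: 0.955.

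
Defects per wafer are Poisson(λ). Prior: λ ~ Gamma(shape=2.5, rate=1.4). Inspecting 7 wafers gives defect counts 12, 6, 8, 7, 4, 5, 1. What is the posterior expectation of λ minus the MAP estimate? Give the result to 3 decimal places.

Σ counts = 43. Posterior: Gamma(shape = 2.5+43 = 45.5, rate = 1.4+7 = 8.4).
Mode = (α−1)/β = 44.5/8.4 = 5.298.
Mean = α/β = 45.5/8.4 = 5.417.
Difference = 5.417 − 5.298 = 0.119.

0.119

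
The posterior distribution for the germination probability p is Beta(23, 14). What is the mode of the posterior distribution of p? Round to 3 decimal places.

Mode = (23−1)/(23+14−2) = 22/35 = 0.629.
Mean = 23/(23+14) = 23/37 = 0.622.
This is the posterior mode — the MAP estimate.

0.629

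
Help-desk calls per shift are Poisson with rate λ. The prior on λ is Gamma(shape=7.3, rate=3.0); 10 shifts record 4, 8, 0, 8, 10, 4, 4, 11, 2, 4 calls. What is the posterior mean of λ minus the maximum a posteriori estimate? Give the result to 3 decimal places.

Σ counts = 55. Posterior: Gamma(shape = 7.3+55 = 62.3, rate = 3.0+10 = 13.0).
Mode = (α−1)/β = 61.3/13.0 = 4.715.
Mean = α/β = 62.3/13.0 = 4.792.
Difference = 4.792 − 4.715 = 0.077.

0.077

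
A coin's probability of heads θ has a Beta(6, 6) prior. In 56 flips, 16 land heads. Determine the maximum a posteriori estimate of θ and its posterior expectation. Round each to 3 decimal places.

MAP = 0.318; posterior mean = 0.324

Posterior: Beta(6+16, 6+40) = Beta(22, 46).
Mode = (22−1)/(22+46−2) = 21/66 = 0.318.
Mean = 22/(22+46) = 22/68 = 0.324.
The posterior is right-skewed, so the mean exceeds the mode.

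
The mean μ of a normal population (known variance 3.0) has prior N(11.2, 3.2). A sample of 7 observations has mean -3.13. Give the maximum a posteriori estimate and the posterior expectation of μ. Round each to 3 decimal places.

maximum a posteriori estimate = -1.437, posterior expectation = -1.437

Posterior for μ is Normal. Precision-weighted mean: (1/3.2·11.2 + 7/3.0·-3.13) / (1/3.2 + 7/3.0) = -1.437.
A Normal posterior is symmetric, so mode = mean.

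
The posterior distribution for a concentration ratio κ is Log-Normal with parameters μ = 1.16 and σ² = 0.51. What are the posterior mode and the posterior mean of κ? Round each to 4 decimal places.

Mode = exp(μ − σ²) = exp(0.65) = 1.9155.
Mean = exp(μ + σ²/2) = exp(1.415) = 4.1165.

posterior mode = 1.9155, posterior mean = 4.1165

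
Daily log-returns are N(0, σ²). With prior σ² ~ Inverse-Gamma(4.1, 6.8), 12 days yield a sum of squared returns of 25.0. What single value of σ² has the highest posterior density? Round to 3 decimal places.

Posterior: Inverse-Gamma(shape = 4.1+12/2 = 10.1, scale = 6.8+25.0/2 = 19.3).
Mode = β/(α+1) = 19.3/11.1 = 1.739.
Mean = β/(α−1) = 19.3/9.1 = 2.121.
This is the posterior mode — the MAP estimate.

1.739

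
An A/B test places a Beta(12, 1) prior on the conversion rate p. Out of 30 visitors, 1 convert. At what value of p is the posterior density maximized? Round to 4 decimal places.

0.2927

Posterior: Beta(12+1, 1+29) = Beta(13, 30).
Mode = (13−1)/(13+30−2) = 12/41 = 0.2927.
Mean = 13/(13+30) = 13/43 = 0.3023.
This is the posterior mode — the MAP estimate.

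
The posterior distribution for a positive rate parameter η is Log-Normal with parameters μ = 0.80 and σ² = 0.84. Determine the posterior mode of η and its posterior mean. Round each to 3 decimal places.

Mode = exp(μ − σ²) = exp(-0.04) = 0.961.
Mean = exp(μ + σ²/2) = exp(1.220) = 3.387.
The posterior is right-skewed, so the mean exceeds the mode.

MAP = 0.961; posterior mean = 3.387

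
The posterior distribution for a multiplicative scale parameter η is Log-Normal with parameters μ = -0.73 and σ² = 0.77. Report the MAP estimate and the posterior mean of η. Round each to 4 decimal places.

Mode = exp(μ − σ²) = exp(-1.50) = 0.2231.
Mean = exp(μ + σ²/2) = exp(-0.345) = 0.7082.

MAP estimate = 0.2231, posterior mean = 0.7082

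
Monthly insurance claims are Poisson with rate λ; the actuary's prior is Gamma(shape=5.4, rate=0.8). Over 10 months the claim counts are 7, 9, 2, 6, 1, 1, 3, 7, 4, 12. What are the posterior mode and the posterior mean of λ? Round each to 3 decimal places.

Σ counts = 52. Posterior: Gamma(shape = 5.4+52 = 57.4, rate = 0.8+10 = 10.8).
Mode = (α−1)/β = 56.4/10.8 = 5.222.
Mean = α/β = 57.4/10.8 = 5.315.

MAP = 5.222, posterior mean = 5.315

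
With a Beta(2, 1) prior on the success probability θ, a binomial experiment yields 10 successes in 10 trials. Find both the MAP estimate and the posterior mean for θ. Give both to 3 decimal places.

Posterior: Beta(2+10, 1+0) = Beta(12, 1).
Since β = 1 ≤ 1 and α > 1, the Beta density is monotone increasing on [0,1]; the mode is at 1.
Mean = 12/(12+1) = 0.923.
Mode > mean: the posterior has a left tail.

MAP = 1.000; posterior mean = 0.923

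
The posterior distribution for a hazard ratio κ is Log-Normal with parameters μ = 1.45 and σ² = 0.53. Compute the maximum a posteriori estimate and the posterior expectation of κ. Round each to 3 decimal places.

Mode = exp(μ − σ²) = exp(0.92) = 2.509.
Mean = exp(μ + σ²/2) = exp(1.715) = 5.557.
Right-skewed posterior ⇒ mode < mean.

maximum a posteriori estimate = 2.509, posterior expectation = 5.557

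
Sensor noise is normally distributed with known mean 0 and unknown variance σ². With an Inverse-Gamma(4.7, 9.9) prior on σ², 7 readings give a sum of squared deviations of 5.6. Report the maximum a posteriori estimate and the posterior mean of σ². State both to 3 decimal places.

Posterior: Inverse-Gamma(shape = 4.7+7/2 = 8.2, scale = 9.9+5.6/2 = 12.7).
Mode = β/(α+1) = 12.7/9.2 = 1.380.
Mean = β/(α−1) = 12.7/7.2 = 1.764.

σ²_MAP = 1.380, E[σ²|data] = 1.764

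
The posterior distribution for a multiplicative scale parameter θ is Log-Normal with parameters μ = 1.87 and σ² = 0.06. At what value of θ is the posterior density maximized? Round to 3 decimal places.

6.110

Mode = exp(μ − σ²) = exp(1.81) = 6.110.
Mean = exp(μ + σ²/2) = exp(1.900) = 6.686.
This is the posterior mode — the MAP estimate.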